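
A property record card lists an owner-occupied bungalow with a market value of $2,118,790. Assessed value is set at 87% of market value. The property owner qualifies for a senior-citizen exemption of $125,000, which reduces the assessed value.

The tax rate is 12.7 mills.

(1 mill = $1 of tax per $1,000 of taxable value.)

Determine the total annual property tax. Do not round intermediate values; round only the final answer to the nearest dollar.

$21,823

Assessed value = $2,118,790 × 0.87 = $1,843,347.3
Taxable value = $1,843,347.3 − $125,000 = $1,718,347.3
Tax = $1,718,347.3 × 0.0127 = $21,823.01071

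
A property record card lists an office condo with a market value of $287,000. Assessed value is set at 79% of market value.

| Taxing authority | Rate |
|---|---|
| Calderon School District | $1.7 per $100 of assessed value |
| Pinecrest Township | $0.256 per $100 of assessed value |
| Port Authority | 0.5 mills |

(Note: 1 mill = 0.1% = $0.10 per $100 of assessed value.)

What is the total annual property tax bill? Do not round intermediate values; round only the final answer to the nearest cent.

$4,548.20

Assessed value = $287,000 × 0.79 = $226,730
Calderon School District: $226,730 × 0.017 = $3,854.41
Pinecrest Township: $226,730 × 0.00256 = $580.4288
Port Authority: $226,730 × 0.0005 = $113.365
Total = $4,548.2038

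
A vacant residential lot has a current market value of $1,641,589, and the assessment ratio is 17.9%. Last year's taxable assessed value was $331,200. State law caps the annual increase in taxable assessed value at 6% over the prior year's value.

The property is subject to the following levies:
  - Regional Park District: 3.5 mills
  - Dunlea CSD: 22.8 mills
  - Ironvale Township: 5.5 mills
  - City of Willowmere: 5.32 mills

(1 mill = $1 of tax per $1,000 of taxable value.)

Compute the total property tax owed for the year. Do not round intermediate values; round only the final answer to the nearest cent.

$10,907.51

Uncapped assessed value = $1,641,589 × 0.179 = $293,844.431
Cap limit = $331,200 × 1.06 = $351,072
Taxable assessed value = min($293,844.431, $351,072) = $293,844.431 (cap does not bind)
Regional Park District: $293,844.431 × 0.0035 = $1,028.4555085
Dunlea CSD: $293,844.431 × 0.0228 = $6,699.6530268
Ironvale Township: $293,844.431 × 0.0055 = $1,616.1443705
City of Willowmere: $293,844.431 × 0.00532 = $1,563.25237292
Total = $10,907.50527872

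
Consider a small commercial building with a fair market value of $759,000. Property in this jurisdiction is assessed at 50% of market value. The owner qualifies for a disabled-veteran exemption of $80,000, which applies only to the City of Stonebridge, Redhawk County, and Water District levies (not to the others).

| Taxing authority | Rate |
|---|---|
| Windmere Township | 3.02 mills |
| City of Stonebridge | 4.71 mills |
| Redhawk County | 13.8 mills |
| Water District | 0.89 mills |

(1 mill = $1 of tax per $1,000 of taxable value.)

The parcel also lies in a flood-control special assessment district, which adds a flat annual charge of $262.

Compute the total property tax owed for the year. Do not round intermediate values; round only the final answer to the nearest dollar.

$7,218

Assessed value = $759,000 × 0.5 = $379,500
Windmere Township: $379,500 × 0.00302 = $1,146.09
City of Stonebridge: ($379,500 − $80,000) × 0.00471 = $299,500 × 0.00471 = $1,410.645
Redhawk County: ($379,500 − $80,000) × 0.0138 = $299,500 × 0.0138 = $4,133.1
Water District: ($379,500 − $80,000) × 0.00089 = $299,500 × 0.00089 = $266.555
Levies subtotal = $6,956.39
Total = $6,956.39 + $262 = $7,218.39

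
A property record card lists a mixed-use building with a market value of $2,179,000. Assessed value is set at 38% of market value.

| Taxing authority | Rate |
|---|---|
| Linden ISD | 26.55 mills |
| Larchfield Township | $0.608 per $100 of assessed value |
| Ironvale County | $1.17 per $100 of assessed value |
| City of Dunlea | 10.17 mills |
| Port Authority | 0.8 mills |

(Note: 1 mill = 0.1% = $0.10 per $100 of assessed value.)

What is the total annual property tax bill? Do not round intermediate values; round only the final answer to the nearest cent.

$45,789.51

Assessed value = $2,179,000 × 0.38 = $828,020
Linden ISD: $828,020 × 0.02655 = $21,983.931
Larchfield Township: $828,020 × 0.00608 = $5,034.3616
Ironvale County: $828,020 × 0.0117 = $9,687.834
City of Dunlea: $828,020 × 0.01017 = $8,420.9634
Port Authority: $828,020 × 0.0008 = $662.416
Total = $45,789.506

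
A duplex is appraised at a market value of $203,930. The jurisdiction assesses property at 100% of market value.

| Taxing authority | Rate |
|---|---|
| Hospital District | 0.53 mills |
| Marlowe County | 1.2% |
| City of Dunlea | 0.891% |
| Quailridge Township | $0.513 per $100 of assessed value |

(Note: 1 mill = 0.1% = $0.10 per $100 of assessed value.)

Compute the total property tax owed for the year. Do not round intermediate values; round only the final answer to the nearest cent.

Assessed value = $203,930 × 1 = $203,930
Hospital District: $203,930 × 0.00053 = $108.0829
Marlowe County: $203,930 × 0.012 = $2,447.16
City of Dunlea: $203,930 × 0.00891 = $1,817.0163
Quailridge Township: $203,930 × 0.00513 = $1,046.1609
Total = $5,418.4201

$5,418.42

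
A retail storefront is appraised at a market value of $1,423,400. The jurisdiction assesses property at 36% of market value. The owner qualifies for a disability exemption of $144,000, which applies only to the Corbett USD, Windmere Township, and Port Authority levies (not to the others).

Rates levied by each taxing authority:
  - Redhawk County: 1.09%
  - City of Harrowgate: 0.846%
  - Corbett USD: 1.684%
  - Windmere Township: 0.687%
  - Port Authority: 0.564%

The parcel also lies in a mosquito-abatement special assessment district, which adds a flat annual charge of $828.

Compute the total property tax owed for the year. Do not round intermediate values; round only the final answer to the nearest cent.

$21,561.77

Assessed value = $1,423,400 × 0.36 = $512,424
Redhawk County: $512,424 × 0.0109 = $5,585.4216
City of Harrowgate: $512,424 × 0.00846 = $4,335.10704
Corbett USD: ($512,424 − $144,000) × 0.01684 = $368,424 × 0.01684 = $6,204.26016
Windmere Township: ($512,424 − $144,000) × 0.00687 = $368,424 × 0.00687 = $2,531.07288
Port Authority: ($512,424 − $144,000) × 0.00564 = $368,424 × 0.00564 = $2,077.91136
Levies subtotal = $20,733.77304
Total = $20,733.77304 + $828 = $21,561.77304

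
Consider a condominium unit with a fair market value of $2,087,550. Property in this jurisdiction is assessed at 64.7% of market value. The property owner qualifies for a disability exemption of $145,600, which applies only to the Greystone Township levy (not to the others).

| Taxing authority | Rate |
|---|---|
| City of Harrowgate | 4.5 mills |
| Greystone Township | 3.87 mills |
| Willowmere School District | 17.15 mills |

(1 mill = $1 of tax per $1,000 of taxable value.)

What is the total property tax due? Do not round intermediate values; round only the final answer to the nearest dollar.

$33,905

Assessed value = $2,087,550 × 0.647 = $1,350,644.85
City of Harrowgate: $1,350,644.85 × 0.0045 = $6,077.901825
Greystone Township: ($1,350,644.85 − $145,600) × 0.00387 = $1,205,044.85 × 0.00387 = $4,663.5235695
Willowmere School District: $1,350,644.85 × 0.01715 = $23,163.5591775
Total = $33,904.984572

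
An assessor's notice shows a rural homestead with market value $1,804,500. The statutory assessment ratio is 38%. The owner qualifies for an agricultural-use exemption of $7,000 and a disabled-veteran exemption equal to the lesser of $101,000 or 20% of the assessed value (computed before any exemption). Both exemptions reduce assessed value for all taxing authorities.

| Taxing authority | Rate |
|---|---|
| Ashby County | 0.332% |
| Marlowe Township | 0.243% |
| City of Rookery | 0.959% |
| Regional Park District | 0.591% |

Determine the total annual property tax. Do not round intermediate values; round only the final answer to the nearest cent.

Assessed value = $1,804,500 × 0.38 = $685,710
Disabled-veteran exemption = min($101,000, 20% × $685,710) = min($101,000, $137,142) = $101,000 (dollar cap binds)
Taxable value = $685,710 − $7,000 − $101,000 = $577,710
Ashby County: $577,710 × 0.00332 = $1,917.9972
Marlowe Township: $577,710 × 0.00243 = $1,403.8353
City of Rookery: $577,710 × 0.00959 = $5,540.2389
Regional Park District: $577,710 × 0.00591 = $3,414.2661
Total = $12,276.3375

$12,276.34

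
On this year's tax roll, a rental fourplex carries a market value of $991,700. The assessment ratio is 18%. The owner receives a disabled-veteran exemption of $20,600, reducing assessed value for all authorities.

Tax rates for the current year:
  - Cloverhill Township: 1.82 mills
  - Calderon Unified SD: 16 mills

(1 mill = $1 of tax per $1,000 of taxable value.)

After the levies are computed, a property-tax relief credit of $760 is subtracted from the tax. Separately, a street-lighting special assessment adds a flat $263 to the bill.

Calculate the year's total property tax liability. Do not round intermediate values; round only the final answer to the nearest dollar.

Assessed value = $991,700 × 0.18 = $178,506
Taxable value = $178,506 − $20,600 = $157,906
Cloverhill Township: $157,906 × 0.00182 = $287.38892
Calderon Unified SD: $157,906 × 0.016 = $2,526.496
Levies subtotal = $2,813.88492
After credit = $2,813.88492 − $760 = $2,053.88492
Total = $2,053.88492 + $263 = $2,316.88492

$2,317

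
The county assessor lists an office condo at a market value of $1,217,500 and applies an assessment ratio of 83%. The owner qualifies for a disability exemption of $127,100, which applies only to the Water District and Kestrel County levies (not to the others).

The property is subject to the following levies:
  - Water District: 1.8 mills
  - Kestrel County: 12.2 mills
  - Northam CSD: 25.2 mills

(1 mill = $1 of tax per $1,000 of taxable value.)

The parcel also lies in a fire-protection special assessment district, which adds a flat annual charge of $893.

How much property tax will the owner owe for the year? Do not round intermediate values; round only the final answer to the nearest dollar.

Assessed value = $1,217,500 × 0.83 = $1,010,525
Water District: ($1,010,525 − $127,100) × 0.0018 = $883,425 × 0.0018 = $1,590.165
Kestrel County: ($1,010,525 − $127,100) × 0.0122 = $883,425 × 0.0122 = $10,777.785
Northam CSD: $1,010,525 × 0.0252 = $25,465.23
Levies subtotal = $37,833.18
Total = $37,833.18 + $893 = $38,726.18

$38,726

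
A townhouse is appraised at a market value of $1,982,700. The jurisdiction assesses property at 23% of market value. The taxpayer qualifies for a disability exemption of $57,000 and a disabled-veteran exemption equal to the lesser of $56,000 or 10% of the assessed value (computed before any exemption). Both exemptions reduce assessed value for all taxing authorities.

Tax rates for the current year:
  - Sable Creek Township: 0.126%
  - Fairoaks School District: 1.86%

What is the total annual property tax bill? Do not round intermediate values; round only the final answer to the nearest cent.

$7,018.90

Assessed value = $1,982,700 × 0.23 = $456,021
Disabled-veteran exemption = min($56,000, 10% × $456,021) = min($56,000, $45,602.1) = $45,602.1 (percentage binds)
Taxable value = $456,021 − $57,000 − $45,602.1 = $353,418.9
Sable Creek Township: $353,418.9 × 0.00126 = $445.307814
Fairoaks School District: $353,418.9 × 0.0186 = $6,573.59154
Total = $7,018.899354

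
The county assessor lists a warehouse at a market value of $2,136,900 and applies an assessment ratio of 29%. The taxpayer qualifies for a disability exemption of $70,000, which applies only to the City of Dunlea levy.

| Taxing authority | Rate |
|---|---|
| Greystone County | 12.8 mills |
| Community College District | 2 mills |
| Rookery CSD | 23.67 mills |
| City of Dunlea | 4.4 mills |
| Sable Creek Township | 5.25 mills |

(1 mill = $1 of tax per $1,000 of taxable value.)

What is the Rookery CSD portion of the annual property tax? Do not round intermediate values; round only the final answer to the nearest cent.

Assessed value = $2,136,900 × 0.29 = $619,701
Rookery CSD taxable value = $619,701 (exemption does not apply)
Rookery CSD levy = $619,701 × 0.02367 = $14,668.32267

$14,668.32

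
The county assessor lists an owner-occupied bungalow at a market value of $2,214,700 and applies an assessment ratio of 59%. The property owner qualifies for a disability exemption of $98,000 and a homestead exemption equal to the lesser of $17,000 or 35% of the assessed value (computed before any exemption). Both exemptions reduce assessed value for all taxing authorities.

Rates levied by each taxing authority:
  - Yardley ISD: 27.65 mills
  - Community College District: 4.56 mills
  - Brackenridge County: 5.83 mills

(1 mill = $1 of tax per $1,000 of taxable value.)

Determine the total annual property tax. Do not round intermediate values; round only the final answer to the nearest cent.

$45,331.24

Assessed value = $2,214,700 × 0.59 = $1,306,673
Homestead exemption = min($17,000, 35% × $1,306,673) = min($17,000, $457,335.55) = $17,000 (dollar cap binds)
Taxable value = $1,306,673 − $98,000 − $17,000 = $1,191,673
Yardley ISD: $1,191,673 × 0.02765 = $32,949.75845
Community College District: $1,191,673 × 0.00456 = $5,434.02888
Brackenridge County: $1,191,673 × 0.00583 = $6,947.45359
Total = $45,331.24092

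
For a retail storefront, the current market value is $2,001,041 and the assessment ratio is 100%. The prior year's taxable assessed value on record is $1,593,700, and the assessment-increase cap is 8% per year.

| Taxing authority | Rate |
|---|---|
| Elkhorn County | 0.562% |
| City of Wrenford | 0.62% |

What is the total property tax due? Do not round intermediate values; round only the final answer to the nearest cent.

Uncapped assessed value = $2,001,041 × 1 = $2,001,041
Cap limit = $1,593,700 × 1.08 = $1,721,196
Taxable assessed value = min($2,001,041, $1,721,196) = $1,721,196 (cap binds)
Elkhorn County: $1,721,196 × 0.00562 = $9,673.12152
City of Wrenford: $1,721,196 × 0.0062 = $10,671.4152
Total = $20,344.53672

$20,344.54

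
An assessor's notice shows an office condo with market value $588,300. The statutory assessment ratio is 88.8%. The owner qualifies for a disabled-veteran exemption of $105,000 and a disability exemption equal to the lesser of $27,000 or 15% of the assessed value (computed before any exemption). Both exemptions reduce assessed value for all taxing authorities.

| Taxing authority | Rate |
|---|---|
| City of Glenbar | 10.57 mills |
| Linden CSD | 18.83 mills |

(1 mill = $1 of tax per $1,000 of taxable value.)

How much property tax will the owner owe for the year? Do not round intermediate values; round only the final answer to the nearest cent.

Assessed value = $588,300 × 0.888 = $522,410.4
Disability exemption = min($27,000, 15% × $522,410.4) = min($27,000, $78,361.56) = $27,000 (dollar cap binds)
Taxable value = $522,410.4 − $105,000 − $27,000 = $390,410.4
City of Glenbar: $390,410.4 × 0.01057 = $4,126.637928
Linden CSD: $390,410.4 × 0.01883 = $7,351.427832
Total = $11,478.06576

$11,478.07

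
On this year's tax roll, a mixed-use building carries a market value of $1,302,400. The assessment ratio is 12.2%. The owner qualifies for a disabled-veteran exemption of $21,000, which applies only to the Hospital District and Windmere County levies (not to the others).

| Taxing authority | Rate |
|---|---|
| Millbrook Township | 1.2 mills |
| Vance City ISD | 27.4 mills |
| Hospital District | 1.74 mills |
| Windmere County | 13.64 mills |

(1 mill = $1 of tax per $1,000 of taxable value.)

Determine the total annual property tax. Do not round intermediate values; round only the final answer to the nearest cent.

$6,665.13

Assessed value = $1,302,400 × 0.122 = $158,892.8
Millbrook Township: $158,892.8 × 0.0012 = $190.67136
Vance City ISD: $158,892.8 × 0.0274 = $4,353.66272
Hospital District: ($158,892.8 − $21,000) × 0.00174 = $137,892.8 × 0.00174 = $239.933472
Windmere County: ($158,892.8 − $21,000) × 0.01364 = $137,892.8 × 0.01364 = $1,880.857792
Total = $6,665.125344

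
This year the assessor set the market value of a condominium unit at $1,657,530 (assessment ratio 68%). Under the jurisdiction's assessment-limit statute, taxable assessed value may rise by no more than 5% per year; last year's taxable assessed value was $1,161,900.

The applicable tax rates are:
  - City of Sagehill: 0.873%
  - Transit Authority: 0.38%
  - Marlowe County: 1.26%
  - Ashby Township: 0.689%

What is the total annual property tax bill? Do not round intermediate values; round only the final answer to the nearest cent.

Uncapped assessed value = $1,657,530 × 0.68 = $1,127,120.4
Cap limit = $1,161,900 × 1.05 = $1,219,995
Taxable assessed value = min($1,127,120.4, $1,219,995) = $1,127,120.4 (cap does not bind)
City of Sagehill: $1,127,120.4 × 0.00873 = $9,839.761092
Transit Authority: $1,127,120.4 × 0.0038 = $4,283.05752
Marlowe County: $1,127,120.4 × 0.0126 = $14,201.71704
Ashby Township: $1,127,120.4 × 0.00689 = $7,765.859556
Total = $36,090.395208

$36,090.40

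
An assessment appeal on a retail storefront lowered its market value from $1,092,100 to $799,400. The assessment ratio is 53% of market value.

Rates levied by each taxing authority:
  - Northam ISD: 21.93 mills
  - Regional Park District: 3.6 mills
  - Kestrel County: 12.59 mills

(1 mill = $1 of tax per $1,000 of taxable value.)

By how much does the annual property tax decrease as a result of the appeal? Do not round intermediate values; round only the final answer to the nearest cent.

$5,913.59

Old assessed value = $1,092,100 × 0.53 = $578,813
New assessed value = $799,400 × 0.53 = $423,682
Combined rate = 0.02193 + 0.0036 + 0.01259 = 0.03812
Old tax = $578,813 × 0.03812 = $22,064.35156
New tax = $423,682 × 0.03812 = $16,150.75784
Reduction = $22,064.35156 − $16,150.75784 = $5,913.59372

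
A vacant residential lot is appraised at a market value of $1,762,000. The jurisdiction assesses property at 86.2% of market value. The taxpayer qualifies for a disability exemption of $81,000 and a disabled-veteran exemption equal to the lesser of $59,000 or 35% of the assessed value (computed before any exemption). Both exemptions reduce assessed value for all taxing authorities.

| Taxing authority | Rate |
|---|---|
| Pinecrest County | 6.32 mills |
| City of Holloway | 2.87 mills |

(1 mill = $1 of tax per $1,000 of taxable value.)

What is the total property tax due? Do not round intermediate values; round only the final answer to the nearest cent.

$12,671.58

Assessed value = $1,762,000 × 0.862 = $1,518,844
Disabled-veteran exemption = min($59,000, 35% × $1,518,844) = min($59,000, $531,595.4) = $59,000 (dollar cap binds)
Taxable value = $1,518,844 − $81,000 − $59,000 = $1,378,844
Pinecrest County: $1,378,844 × 0.00632 = $8,714.29408
City of Holloway: $1,378,844 × 0.00287 = $3,957.28228
Total = $12,671.57636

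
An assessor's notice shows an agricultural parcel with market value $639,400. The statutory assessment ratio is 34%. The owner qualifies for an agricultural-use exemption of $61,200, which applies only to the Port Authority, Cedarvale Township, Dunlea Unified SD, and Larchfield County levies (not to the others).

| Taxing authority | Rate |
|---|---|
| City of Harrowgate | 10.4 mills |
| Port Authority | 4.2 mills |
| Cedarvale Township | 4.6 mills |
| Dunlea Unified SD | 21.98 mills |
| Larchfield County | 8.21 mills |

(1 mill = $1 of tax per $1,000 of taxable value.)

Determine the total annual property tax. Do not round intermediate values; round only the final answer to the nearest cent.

Assessed value = $639,400 × 0.34 = $217,396
City of Harrowgate: $217,396 × 0.0104 = $2,260.9184
Port Authority: ($217,396 − $61,200) × 0.0042 = $156,196 × 0.0042 = $656.0232
Cedarvale Township: ($217,396 − $61,200) × 0.0046 = $156,196 × 0.0046 = $718.5016
Dunlea Unified SD: ($217,396 − $61,200) × 0.02198 = $156,196 × 0.02198 = $3,433.18808
Larchfield County: ($217,396 − $61,200) × 0.00821 = $156,196 × 0.00821 = $1,282.36916
Total = $8,351.00044

$8,351.00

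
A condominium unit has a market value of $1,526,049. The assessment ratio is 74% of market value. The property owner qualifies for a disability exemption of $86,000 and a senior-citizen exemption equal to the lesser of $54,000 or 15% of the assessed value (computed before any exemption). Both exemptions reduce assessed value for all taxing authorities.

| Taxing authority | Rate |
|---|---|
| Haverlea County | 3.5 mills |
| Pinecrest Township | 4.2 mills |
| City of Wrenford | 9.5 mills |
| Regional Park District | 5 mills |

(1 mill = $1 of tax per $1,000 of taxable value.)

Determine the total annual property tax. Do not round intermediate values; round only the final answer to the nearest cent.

Assessed value = $1,526,049 × 0.74 = $1,129,276.26
Senior-citizen exemption = min($54,000, 15% × $1,129,276.26) = min($54,000, $169,391.439) = $54,000 (dollar cap binds)
Taxable value = $1,129,276.26 − $86,000 − $54,000 = $989,276.26
Haverlea County: $989,276.26 × 0.0035 = $3,462.46691
Pinecrest Township: $989,276.26 × 0.0042 = $4,154.960292
City of Wrenford: $989,276.26 × 0.0095 = $9,398.12447
Regional Park District: $989,276.26 × 0.005 = $4,946.3813
Total = $21,961.932972

$21,961.93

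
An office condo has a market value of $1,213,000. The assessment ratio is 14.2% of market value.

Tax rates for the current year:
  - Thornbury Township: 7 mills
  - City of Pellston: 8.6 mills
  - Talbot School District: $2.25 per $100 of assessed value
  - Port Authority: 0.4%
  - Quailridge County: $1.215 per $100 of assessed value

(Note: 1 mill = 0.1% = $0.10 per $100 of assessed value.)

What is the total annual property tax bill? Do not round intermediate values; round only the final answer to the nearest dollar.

$9,344

Assessed value = $1,213,000 × 0.142 = $172,246
Thornbury Township: $172,246 × 0.007 = $1,205.722
City of Pellston: $172,246 × 0.0086 = $1,481.3156
Talbot School District: $172,246 × 0.0225 = $3,875.535
Port Authority: $172,246 × 0.004 = $688.984
Quailridge County: $172,246 × 0.01215 = $2,092.7889
Total = $9,344.3455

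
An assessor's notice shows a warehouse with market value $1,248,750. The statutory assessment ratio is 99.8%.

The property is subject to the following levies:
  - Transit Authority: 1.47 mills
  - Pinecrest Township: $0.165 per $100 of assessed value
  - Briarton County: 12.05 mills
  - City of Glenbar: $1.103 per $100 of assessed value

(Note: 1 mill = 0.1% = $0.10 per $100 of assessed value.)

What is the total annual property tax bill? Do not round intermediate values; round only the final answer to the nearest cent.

$32,651.82

Assessed value = $1,248,750 × 0.998 = $1,246,252.5
Transit Authority: $1,246,252.5 × 0.00147 = $1,831.991175
Pinecrest Township: $1,246,252.5 × 0.00165 = $2,056.316625
Briarton County: $1,246,252.5 × 0.01205 = $15,017.342625
City of Glenbar: $1,246,252.5 × 0.01103 = $13,746.165075
Total = $32,651.8155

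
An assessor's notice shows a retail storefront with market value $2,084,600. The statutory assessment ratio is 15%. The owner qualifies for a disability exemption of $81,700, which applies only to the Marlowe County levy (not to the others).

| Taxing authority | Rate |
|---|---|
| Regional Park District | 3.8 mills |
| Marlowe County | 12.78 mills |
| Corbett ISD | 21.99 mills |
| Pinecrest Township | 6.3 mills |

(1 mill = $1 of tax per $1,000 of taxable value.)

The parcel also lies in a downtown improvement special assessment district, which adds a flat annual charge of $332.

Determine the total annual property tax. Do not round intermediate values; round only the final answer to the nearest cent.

$13,318.27

Assessed value = $2,084,600 × 0.15 = $312,690
Regional Park District: $312,690 × 0.0038 = $1,188.222
Marlowe County: ($312,690 − $81,700) × 0.01278 = $230,990 × 0.01278 = $2,952.0522
Corbett ISD: $312,690 × 0.02199 = $6,876.0531
Pinecrest Township: $312,690 × 0.0063 = $1,969.947
Levies subtotal = $12,986.2743
Total = $12,986.2743 + $332 = $13,318.2743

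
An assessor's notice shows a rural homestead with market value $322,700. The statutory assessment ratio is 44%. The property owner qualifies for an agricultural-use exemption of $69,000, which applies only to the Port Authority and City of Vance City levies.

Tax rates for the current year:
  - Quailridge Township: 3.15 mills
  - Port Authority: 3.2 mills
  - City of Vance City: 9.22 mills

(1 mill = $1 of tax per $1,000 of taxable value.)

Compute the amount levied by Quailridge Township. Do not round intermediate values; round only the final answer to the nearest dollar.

$447

Assessed value = $322,700 × 0.44 = $141,988
Quailridge Township taxable value = $141,988 (exemption does not apply)
Quailridge Township levy = $141,988 × 0.00315 = $447.2622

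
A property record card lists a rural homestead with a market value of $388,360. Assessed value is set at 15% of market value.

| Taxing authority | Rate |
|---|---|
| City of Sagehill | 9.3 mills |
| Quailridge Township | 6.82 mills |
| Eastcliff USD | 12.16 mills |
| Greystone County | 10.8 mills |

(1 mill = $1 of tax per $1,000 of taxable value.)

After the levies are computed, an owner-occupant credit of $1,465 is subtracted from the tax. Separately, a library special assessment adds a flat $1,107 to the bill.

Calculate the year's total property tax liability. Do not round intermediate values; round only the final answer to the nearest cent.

Assessed value = $388,360 × 0.15 = $58,254
City of Sagehill: $58,254 × 0.0093 = $541.7622
Quailridge Township: $58,254 × 0.00682 = $397.29228
Eastcliff USD: $58,254 × 0.01216 = $708.36864
Greystone County: $58,254 × 0.0108 = $629.1432
Levies subtotal = $2,276.56632
After credit = $2,276.56632 − $1,465 = $811.56632
Total = $811.56632 + $1,107 = $1,918.56632

$1,918.57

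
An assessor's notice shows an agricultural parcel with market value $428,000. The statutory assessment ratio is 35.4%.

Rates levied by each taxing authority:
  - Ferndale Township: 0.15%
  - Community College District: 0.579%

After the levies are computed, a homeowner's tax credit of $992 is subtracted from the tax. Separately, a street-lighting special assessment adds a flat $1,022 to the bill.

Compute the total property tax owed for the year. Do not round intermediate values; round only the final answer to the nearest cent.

$1,134.52

Assessed value = $428,000 × 0.354 = $151,512
Ferndale Township: $151,512 × 0.0015 = $227.268
Community College District: $151,512 × 0.00579 = $877.25448
Levies subtotal = $1,104.52248
After credit = $1,104.52248 − $992 = $112.52248
Total = $112.52248 + $1,022 = $1,134.52248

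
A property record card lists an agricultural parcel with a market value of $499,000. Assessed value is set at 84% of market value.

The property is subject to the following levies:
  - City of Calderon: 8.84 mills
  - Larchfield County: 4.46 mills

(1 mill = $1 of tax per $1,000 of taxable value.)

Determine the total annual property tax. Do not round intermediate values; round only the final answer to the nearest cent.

Assessed value = $499,000 × 0.84 = $419,160
City of Calderon: $419,160 × 0.00884 = $3,705.3744
Larchfield County: $419,160 × 0.00446 = $1,869.4536
Total = $3,705.3744 + $1,869.4536 = $5,574.828

$5,574.83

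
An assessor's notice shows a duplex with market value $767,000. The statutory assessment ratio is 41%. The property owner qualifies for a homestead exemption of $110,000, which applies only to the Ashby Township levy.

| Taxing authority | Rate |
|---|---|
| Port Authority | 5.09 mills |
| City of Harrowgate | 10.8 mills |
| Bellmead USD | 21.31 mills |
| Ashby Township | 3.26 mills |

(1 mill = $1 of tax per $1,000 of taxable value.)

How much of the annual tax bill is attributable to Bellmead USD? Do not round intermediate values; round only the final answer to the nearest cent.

Assessed value = $767,000 × 0.41 = $314,470
Bellmead USD taxable value = $314,470 (exemption does not apply)
Bellmead USD levy = $314,470 × 0.02131 = $6,701.3557

$6,701.36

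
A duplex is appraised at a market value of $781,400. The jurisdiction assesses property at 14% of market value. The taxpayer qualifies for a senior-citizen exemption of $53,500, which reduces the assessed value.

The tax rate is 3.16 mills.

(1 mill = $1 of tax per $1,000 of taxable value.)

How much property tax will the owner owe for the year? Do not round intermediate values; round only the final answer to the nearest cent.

Assessed value = $781,400 × 0.14 = $109,396
Taxable value = $109,396 − $53,500 = $55,896
Tax = $55,896 × 0.00316 = $176.63136

$176.63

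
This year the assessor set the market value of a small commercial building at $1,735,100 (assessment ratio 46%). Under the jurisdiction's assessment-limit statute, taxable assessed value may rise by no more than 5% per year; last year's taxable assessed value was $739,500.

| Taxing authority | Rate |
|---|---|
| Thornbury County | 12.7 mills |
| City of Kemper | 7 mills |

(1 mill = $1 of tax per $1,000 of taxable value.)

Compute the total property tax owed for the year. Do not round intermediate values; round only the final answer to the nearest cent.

Uncapped assessed value = $1,735,100 × 0.46 = $798,146
Cap limit = $739,500 × 1.05 = $776,475
Taxable assessed value = min($798,146, $776,475) = $776,475 (cap binds)
Thornbury County: $776,475 × 0.0127 = $9,861.2325
City of Kemper: $776,475 × 0.007 = $5,435.325
Total = $15,296.5575

$15,296.56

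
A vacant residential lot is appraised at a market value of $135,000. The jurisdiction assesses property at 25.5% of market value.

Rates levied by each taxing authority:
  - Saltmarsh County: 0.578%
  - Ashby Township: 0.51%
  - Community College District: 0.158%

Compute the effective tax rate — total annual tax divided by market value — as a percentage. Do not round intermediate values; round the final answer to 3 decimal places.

0.318%

Assessed value = $135,000 × 0.255 = $34,425
Saltmarsh County: $34,425 × 0.00578 = $198.9765
Ashby Township: $34,425 × 0.0051 = $175.5675
Community College District: $34,425 × 0.00158 = $54.3915
Total tax = $428.9355
Effective rate = $428.9355 ÷ $135,000 = 0.318% of market value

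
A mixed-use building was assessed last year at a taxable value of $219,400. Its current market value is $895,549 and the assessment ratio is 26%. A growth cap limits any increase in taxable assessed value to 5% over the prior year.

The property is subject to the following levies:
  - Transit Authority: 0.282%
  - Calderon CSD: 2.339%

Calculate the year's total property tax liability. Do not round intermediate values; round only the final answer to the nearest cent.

$6,038.00

Uncapped assessed value = $895,549 × 0.26 = $232,842.74
Cap limit = $219,400 × 1.05 = $230,370
Taxable assessed value = min($232,842.74, $230,370) = $230,370 (cap binds)
Transit Authority: $230,370 × 0.00282 = $649.6434
Calderon CSD: $230,370 × 0.02339 = $5,388.3543
Total = $6,037.9977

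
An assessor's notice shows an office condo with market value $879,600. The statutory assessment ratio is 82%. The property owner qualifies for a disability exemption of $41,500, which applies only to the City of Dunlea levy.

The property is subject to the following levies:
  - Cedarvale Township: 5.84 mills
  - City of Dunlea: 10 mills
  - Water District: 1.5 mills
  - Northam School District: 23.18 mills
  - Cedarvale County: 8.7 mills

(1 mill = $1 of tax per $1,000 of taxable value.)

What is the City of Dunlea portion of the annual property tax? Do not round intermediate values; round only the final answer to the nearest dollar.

$6,798

Assessed value = $879,600 × 0.82 = $721,272
City of Dunlea taxable value = $721,272 − $41,500 = $679,772
City of Dunlea levy = $679,772 × 0.01 = $6,797.72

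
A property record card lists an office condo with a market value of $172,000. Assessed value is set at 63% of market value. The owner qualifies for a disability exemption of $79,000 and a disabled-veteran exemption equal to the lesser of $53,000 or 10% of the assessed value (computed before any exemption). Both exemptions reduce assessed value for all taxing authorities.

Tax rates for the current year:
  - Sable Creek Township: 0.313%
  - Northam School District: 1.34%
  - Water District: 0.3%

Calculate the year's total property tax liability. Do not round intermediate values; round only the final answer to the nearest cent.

Assessed value = $172,000 × 0.63 = $108,360
Disabled-veteran exemption = min($53,000, 10% × $108,360) = min($53,000, $10,836) = $10,836 (percentage binds)
Taxable value = $108,360 − $79,000 − $10,836 = $18,524
Sable Creek Township: $18,524 × 0.00313 = $57.98012
Northam School District: $18,524 × 0.0134 = $248.2216
Water District: $18,524 × 0.003 = $55.572
Total = $361.77372

$361.77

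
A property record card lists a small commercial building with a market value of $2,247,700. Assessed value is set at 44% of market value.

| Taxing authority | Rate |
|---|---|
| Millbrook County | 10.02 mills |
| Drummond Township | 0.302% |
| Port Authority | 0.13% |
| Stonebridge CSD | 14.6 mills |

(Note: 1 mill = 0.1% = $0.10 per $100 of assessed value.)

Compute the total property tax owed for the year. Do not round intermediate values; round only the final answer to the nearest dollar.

$28,621

Assessed value = $2,247,700 × 0.44 = $988,988
Millbrook County: $988,988 × 0.01002 = $9,909.65976
Drummond Township: $988,988 × 0.00302 = $2,986.74376
Port Authority: $988,988 × 0.0013 = $1,285.6844
Stonebridge CSD: $988,988 × 0.0146 = $14,439.2248
Total = $28,621.31272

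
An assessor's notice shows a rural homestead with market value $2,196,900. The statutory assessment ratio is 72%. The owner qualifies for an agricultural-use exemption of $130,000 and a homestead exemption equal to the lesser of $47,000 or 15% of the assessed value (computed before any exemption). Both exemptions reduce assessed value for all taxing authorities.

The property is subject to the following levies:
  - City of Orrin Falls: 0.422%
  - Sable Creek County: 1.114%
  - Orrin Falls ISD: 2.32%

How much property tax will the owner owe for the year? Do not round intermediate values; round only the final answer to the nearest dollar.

Assessed value = $2,196,900 × 0.72 = $1,581,768
Homestead exemption = min($47,000, 15% × $1,581,768) = min($47,000, $237,265.2) = $47,000 (dollar cap binds)
Taxable value = $1,581,768 − $130,000 − $47,000 = $1,404,768
City of Orrin Falls: $1,404,768 × 0.00422 = $5,928.12096
Sable Creek County: $1,404,768 × 0.01114 = $15,649.11552
Orrin Falls ISD: $1,404,768 × 0.0232 = $32,590.6176
Total = $54,167.85408

$54,168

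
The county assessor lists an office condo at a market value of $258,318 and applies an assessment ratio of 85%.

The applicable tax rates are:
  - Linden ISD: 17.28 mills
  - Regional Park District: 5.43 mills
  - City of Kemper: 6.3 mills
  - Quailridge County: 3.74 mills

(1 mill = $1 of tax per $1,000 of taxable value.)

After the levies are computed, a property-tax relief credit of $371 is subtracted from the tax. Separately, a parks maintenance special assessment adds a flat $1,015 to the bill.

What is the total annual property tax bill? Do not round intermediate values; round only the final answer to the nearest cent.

Assessed value = $258,318 × 0.85 = $219,570.3
Linden ISD: $219,570.3 × 0.01728 = $3,794.174784
Regional Park District: $219,570.3 × 0.00543 = $1,192.266729
City of Kemper: $219,570.3 × 0.0063 = $1,383.29289
Quailridge County: $219,570.3 × 0.00374 = $821.192922
Levies subtotal = $7,190.927325
After credit = $7,190.927325 − $371 = $6,819.927325
Total = $6,819.927325 + $1,015 = $7,834.927325

$7,834.93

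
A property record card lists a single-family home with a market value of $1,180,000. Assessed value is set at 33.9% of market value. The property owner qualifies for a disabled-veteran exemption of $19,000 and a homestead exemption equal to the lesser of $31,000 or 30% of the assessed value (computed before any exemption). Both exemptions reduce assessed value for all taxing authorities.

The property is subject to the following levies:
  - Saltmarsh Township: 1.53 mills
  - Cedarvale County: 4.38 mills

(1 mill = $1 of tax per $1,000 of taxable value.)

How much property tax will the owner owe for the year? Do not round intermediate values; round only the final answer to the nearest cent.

$2,068.62

Assessed value = $1,180,000 × 0.339 = $400,020
Homestead exemption = min($31,000, 30% × $400,020) = min($31,000, $120,006) = $31,000 (dollar cap binds)
Taxable value = $400,020 − $19,000 − $31,000 = $350,020
Saltmarsh Township: $350,020 × 0.00153 = $535.5306
Cedarvale County: $350,020 × 0.00438 = $1,533.0876
Total = $2,068.6182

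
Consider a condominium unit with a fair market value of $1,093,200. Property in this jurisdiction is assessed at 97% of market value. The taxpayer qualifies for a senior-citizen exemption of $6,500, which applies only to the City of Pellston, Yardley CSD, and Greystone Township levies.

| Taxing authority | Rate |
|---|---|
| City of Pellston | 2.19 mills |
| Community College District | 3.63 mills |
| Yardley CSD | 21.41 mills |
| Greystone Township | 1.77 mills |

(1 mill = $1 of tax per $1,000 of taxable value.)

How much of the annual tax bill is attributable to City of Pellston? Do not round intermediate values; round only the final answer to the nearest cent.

Assessed value = $1,093,200 × 0.97 = $1,060,404
City of Pellston taxable value = $1,060,404 − $6,500 = $1,053,904
City of Pellston levy = $1,053,904 × 0.00219 = $2,308.04976

$2,308.05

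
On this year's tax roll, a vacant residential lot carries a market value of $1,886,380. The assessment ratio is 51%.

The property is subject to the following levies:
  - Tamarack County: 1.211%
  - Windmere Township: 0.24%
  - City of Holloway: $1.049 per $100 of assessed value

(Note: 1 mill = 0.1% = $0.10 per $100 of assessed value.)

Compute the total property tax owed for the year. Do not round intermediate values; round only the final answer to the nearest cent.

Assessed value = $1,886,380 × 0.51 = $962,053.8
Tamarack County: $962,053.8 × 0.01211 = $11,650.471518
Windmere Township: $962,053.8 × 0.0024 = $2,308.92912
City of Holloway: $962,053.8 × 0.01049 = $10,091.944362
Total = $24,051.345

$24,051.35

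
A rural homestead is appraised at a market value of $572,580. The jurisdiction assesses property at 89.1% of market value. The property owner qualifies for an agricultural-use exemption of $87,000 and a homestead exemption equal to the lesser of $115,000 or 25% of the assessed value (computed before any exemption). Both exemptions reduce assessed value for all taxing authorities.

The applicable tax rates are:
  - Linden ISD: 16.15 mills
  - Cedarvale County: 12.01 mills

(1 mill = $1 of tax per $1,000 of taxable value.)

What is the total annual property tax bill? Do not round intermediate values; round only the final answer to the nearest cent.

Assessed value = $572,580 × 0.891 = $510,168.78
Homestead exemption = min($115,000, 25% × $510,168.78) = min($115,000, $127,542.195) = $115,000 (dollar cap binds)
Taxable value = $510,168.78 − $87,000 − $115,000 = $308,168.78
Linden ISD: $308,168.78 × 0.01615 = $4,976.925797
Cedarvale County: $308,168.78 × 0.01201 = $3,701.1070478
Total = $8,678.0328448

$8,678.03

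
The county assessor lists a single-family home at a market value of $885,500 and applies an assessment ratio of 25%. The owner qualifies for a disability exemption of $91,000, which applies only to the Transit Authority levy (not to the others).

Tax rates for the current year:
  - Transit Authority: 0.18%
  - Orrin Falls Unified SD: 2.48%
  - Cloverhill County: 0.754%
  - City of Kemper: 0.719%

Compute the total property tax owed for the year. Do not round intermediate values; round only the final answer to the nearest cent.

$8,985.63

Assessed value = $885,500 × 0.25 = $221,375
Transit Authority: ($221,375 − $91,000) × 0.0018 = $130,375 × 0.0018 = $234.675
Orrin Falls Unified SD: $221,375 × 0.0248 = $5,490.1
Cloverhill County: $221,375 × 0.00754 = $1,669.1675
City of Kemper: $221,375 × 0.00719 = $1,591.68625
Total = $8,985.62875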